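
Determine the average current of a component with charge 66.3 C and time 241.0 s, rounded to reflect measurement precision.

0.275 A

average current = 66.3 C ÷ 241.0 s = 0.27510373444… A.
66.3 has 3 significant figures; 241.0 has 4.
Division/multiplication keeps the fewest: 3 significant figures.
Rounded: 0.275 A.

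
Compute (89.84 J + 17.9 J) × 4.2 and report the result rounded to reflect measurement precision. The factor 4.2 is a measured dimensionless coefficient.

89.84 J + 17.9 J = 107.74 J; the sum is limited to 1 decimal place (4 s.f.).
Carrying full precision, 107.74 × 4.2 = 452.508 J; 4.2 has 2 s.f., so the result keeps min(4, 2) = 2 s.f.
Rounded to 2 significant figures: 4.5 × 10² J.

4.5 × 10² J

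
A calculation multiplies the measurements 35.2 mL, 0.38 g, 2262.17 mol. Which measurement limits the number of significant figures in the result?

0.38 g

35.2 mL → 3 s.f.; 0.38 g → 2 s.f.; 2262.17 mol → 6 s.f.
The fewest is 2 significant figures, from 0.38 g.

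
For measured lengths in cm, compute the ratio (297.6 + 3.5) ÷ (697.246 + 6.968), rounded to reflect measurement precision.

297.6 + 3.5 = 301.1, limited to 1 d.p. → 4 s.f.; 697.246 + 6.968 = 704.214, limited to 3 d.p. → 6 s.f.
Carrying full precision, 301.1 ÷ 704.214 = 0.427568892411…; keep min(4, 6) = 4 s.f.
Rounded to 4 significant figures: 4.276 × 10^-1.

4.276 × 10^-1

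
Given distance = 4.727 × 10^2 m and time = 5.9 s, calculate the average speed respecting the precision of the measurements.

average speed = 4.727 × 10^2 m ÷ 5.9 s = 80.1186440678… m/s.
4.727 × 10^2 has 4 significant figures; 5.9 has 2.
Division/multiplication keeps the fewest: 2 significant figures.
Rounded: 8.0 × 10^1 m/s.

8.0 × 10^1 m/s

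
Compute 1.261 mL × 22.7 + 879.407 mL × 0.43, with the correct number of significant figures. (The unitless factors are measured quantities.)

1.261 × 22.7 = 28.6247 → 28.6 mL (3 s.f., last digit at the 10^-1 place).
879.407 × 0.43 = 378.14501 → 3.8 × 10² mL (2 s.f., last digit at the 10^1 place).
Sum: 406.76971 mL; keep the coarser place, 10^1.
Result: 4.1 × 10² mL.

4.1 × 10² mL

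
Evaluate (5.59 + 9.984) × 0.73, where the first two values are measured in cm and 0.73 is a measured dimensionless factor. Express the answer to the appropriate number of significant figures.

5.59 cm + 9.984 cm = 15.574 cm; the sum is limited to 2 decimal places (4 s.f.).
Carrying full precision, 15.574 × 0.73 = 11.36902 cm; 0.73 has 2 s.f., so the result keeps min(4, 2) = 2 s.f.
Rounded to 2 significant figures: 11 cm.

11 cm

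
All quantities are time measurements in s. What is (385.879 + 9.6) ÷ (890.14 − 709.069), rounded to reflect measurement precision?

2.184

385.879 + 9.6 = 395.479, limited to 1 d.p. → 4 s.f.; 890.14 − 709.069 = 181.071, limited to 2 d.p. → 5 s.f.
Carrying full precision, 395.479 ÷ 181.071 = 2.18411010046…; keep min(4, 5) = 4 s.f.
Rounded to 4 significant figures: 2.184.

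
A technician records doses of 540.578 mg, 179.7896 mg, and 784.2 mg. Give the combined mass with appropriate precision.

1504.6 mg

540.578 mg + 179.7896 mg + 784.2 mg = 1504.5676 mg.
Addition/subtraction keeps the fewest decimal places: 540.578 → 3 decimal places, 179.7896 → 4 decimal places, 784.2 → 1 decimal place; limit is 1.
Rounded to 1 decimal place: 1504.6 mg.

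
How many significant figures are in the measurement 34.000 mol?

5

34.000: trailing zeros after a decimal point are significant.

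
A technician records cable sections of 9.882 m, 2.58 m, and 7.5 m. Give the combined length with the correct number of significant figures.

9.882 m + 2.58 m + 7.5 m = 19.962 m.
Addition/subtraction keeps the fewest decimal places: 9.882 → 3 decimal places, 2.58 → 2 decimal places, 7.5 → 1 decimal place; limit is 1.
Rounded to 1 decimal place: 20.0 m.

20.0 m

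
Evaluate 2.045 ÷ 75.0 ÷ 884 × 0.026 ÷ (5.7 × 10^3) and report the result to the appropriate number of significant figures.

1.4 × 10^-10

2.045 ÷ 75.0 ÷ 884 × 0.026 ÷ (5.7 × 10^3) = 1.40694874441 × 10^-10…
Multiplication/division keeps the fewest significant figures: 2.045 → 4 s.f., 75.0 → 3 s.f., 884 → 3 s.f., 0.026 → 2 s.f., 5.7 × 10^3 → 2 s.f.; limit is 2.
Rounded to 2 significant figures: 1.4 × 10^-10.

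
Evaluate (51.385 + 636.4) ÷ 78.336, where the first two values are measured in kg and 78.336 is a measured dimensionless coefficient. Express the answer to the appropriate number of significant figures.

8.780 kg

51.385 kg + 636.4 kg = 687.785 kg; the sum is limited to 1 decimal place (4 s.f.).
Carrying full precision, 687.785 ÷ 78.336 = 8.77993515114… kg; 78.336 has 5 s.f., so the result keeps min(4, 5) = 4 s.f.
Rounded to 4 significant figures: 8.780 kg.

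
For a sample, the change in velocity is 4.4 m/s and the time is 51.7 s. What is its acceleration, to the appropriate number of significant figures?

0.085 m/s²

acceleration = 4.4 m/s ÷ 51.7 s = 0.0851063829787… m/s².
4.4 has 2 significant figures; 51.7 has 3.
Division/multiplication keeps the fewest: 2 significant figures.
Rounded: 0.085 m/s².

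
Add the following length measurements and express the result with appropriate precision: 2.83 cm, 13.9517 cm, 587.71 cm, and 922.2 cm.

1526.7 cm

2.83 cm + 13.9517 cm + 587.71 cm + 922.2 cm = 1526.6917 cm.
Addition/subtraction keeps the fewest decimal places: 2.83 → 2 decimal places, 13.9517 → 4 decimal places, 587.71 → 2 decimal places, 922.2 → 1 decimal place; limit is 1.
Rounded to 1 decimal place: 1526.7 cm.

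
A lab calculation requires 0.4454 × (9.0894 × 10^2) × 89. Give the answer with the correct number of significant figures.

0.4454 × (9.0894 × 10^2) × 89 = 36030.926964
Multiplication/division keeps the fewest significant figures: 0.4454 → 4 s.f., 9.0894 × 10^2 → 5 s.f., 89 → 2 s.f.; limit is 2.
Rounded to 2 significant figures: 3.6 × 10^4.

3.6 × 10^4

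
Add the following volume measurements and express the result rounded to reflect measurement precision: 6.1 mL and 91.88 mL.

6.1 mL + 91.88 mL = 97.98 mL.
Addition/subtraction keeps the fewest decimal places: 6.1 → 1 decimal place, 91.88 → 2 decimal places; limit is 1.
Rounded to 1 decimal place: 98.0 mL.

98.0 mL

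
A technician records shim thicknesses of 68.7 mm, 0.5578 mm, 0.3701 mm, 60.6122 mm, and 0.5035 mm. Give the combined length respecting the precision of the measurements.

68.7 mm + 0.5578 mm + 0.3701 mm + 60.6122 mm + 0.5035 mm = 130.7436 mm.
Addition/subtraction keeps the fewest decimal places: 68.7 → 1 decimal place, 0.5578 → 4 decimal places, 0.3701 → 4 decimal places, 60.6122 → 4 decimal places, 0.5035 → 4 decimal places; limit is 1.
Rounded to 1 decimal place: 130.7 mm.

130.7 mm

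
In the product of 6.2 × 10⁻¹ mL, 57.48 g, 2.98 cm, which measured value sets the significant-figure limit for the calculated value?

6.2 × 10⁻¹ mL → 2 s.f.; 57.48 g → 4 s.f.; 2.98 cm → 3 s.f.
The fewest is 2 significant figures, from 6.2 × 10⁻¹ mL.

6.2 × 10⁻¹ mL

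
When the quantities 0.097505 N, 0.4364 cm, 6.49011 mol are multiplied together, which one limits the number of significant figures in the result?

0.4364 cm

0.097505 N → 5 s.f.; 0.4364 cm → 4 s.f.; 6.49011 mol → 6 s.f.
The fewest is 4 significant figures, from 0.4364 cm.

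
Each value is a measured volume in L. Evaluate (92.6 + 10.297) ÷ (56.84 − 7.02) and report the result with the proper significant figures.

92.6 + 10.297 = 102.897, limited to 1 d.p. → 4 s.f.; 56.84 − 7.02 = 49.82, limited to 2 d.p. → 4 s.f.
Carrying full precision, 102.897 ÷ 49.82 = 2.06537535126…; keep min(4, 4) = 4 s.f.
Rounded to 4 significant figures: 2.065.

2.065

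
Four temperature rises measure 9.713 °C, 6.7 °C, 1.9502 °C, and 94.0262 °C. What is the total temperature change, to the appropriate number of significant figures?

9.713 °C + 6.7 °C + 1.9502 °C + 94.0262 °C = 112.3894 °C.
Addition/subtraction keeps the fewest decimal places: 9.713 → 3 decimal places, 6.7 → 1 decimal place, 1.9502 → 4 decimal places, 94.0262 → 4 decimal places; limit is 1.
Rounded to 1 decimal place: 112.4 °C.

112.4 °C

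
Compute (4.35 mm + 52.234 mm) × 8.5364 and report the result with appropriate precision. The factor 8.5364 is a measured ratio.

483.0 mm

4.35 mm + 52.234 mm = 56.584 mm; the sum is limited to 2 decimal places (4 s.f.).
Carrying full precision, 56.584 × 8.5364 = 483.0236576 mm; 8.5364 has 5 s.f., so the result keeps min(4, 5) = 4 s.f.
Rounded to 4 significant figures: 483.0 mm.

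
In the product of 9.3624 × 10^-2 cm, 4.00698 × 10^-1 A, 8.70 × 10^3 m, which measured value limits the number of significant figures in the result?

8.70 × 10^3 m

9.3624 × 10^-2 cm → 5 s.f.; 4.00698 × 10^-1 A → 6 s.f.; 8.70 × 10^3 m → 3 s.f.
The fewest is 3 significant figures, from 8.70 × 10^3 m.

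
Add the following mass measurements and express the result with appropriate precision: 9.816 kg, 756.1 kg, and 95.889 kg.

8.618 × 10^2 kg

9.816 kg + 756.1 kg + 95.889 kg = 861.805 kg.
Addition/subtraction keeps the fewest decimal places: 9.816 → 3 decimal places, 756.1 → 1 decimal place, 95.889 → 3 decimal places; limit is 1.
Rounded to 1 decimal place: 8.618 × 10^2 kg.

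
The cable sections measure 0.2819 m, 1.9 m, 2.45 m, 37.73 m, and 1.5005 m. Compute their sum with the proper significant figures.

0.2819 m + 1.9 m + 2.45 m + 37.73 m + 1.5005 m = 43.8624 m.
Addition/subtraction keeps the fewest decimal places: 0.2819 → 4 decimal places, 1.9 → 1 decimal place, 2.45 → 2 decimal places, 37.73 → 2 decimal places, 1.5005 → 4 decimal places; limit is 1.
Rounded to 1 decimal place: 43.9 m.

43.9 m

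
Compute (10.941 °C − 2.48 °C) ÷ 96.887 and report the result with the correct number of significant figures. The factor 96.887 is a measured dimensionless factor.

10.941 °C − 2.48 °C = 8.461 °C; the difference is limited to 2 decimal places (3 s.f.).
Carrying full precision, 8.461 ÷ 96.887 = 0.0873285373683… °C; 96.887 has 5 s.f., so the result keeps min(3, 5) = 3 s.f.
Rounded to 3 significant figures: 0.0873 °C.

0.0873 °C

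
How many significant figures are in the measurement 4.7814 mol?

4.7814: every digit is nonzero and significant.

5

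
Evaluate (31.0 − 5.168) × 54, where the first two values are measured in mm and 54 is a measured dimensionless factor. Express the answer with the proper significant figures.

31.0 mm − 5.168 mm = 25.832 mm; the difference is limited to 1 decimal place (3 s.f.).
Carrying full precision, 25.832 × 54 = 1394.928 mm; 54 has 2 s.f., so the result keeps min(3, 2) = 2 s.f.
Rounded to 2 significant figures: 1.4 × 10^3 mm.

1.4 × 10^3 mm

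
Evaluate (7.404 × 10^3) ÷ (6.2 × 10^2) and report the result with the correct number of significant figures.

(7.404 × 10^3) ÷ (6.2 × 10^2) = 11.9419354839…
Multiplication/division keeps the fewest significant figures: 7.404 × 10^3 → 4 s.f., 6.2 × 10^2 → 2 s.f.; limit is 2.
Rounded to 2 significant figures: 12.

12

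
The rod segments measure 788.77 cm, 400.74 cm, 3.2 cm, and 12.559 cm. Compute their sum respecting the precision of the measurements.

788.77 cm + 400.74 cm + 3.2 cm + 12.559 cm = 1205.269 cm.
Addition/subtraction keeps the fewest decimal places: 788.77 → 2 decimal places, 400.74 → 2 decimal places, 3.2 → 1 decimal place, 12.559 → 3 decimal places; limit is 1.
Rounded to 1 decimal place: 1205.3 cm.

1205.3 cm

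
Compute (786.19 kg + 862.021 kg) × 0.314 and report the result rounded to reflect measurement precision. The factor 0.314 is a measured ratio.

518 kg

786.19 kg + 862.021 kg = 1648.211 kg; the sum is limited to 2 decimal places (6 s.f.).
Carrying full precision, 1648.211 × 0.314 = 517.538254 kg; 0.314 has 3 s.f., so the result keeps min(6, 3) = 3 s.f.
Rounded to 3 significant figures: 518 kg.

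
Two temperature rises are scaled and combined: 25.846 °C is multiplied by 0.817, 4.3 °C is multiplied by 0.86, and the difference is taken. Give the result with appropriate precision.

25.846 × 0.817 = 21.116182 → 21.1 °C (3 s.f., last digit at the 10^-1 place).
4.3 × 0.86 = 3.698 → 3.7 °C (2 s.f., last digit at the 10^-1 place).
Difference: 17.418182 °C; keep the coarser place, 10^-1.
Result: 17.4 °C.

17.4 °C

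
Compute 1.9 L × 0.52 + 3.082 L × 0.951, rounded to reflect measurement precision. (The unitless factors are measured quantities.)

3.92 L

1.9 × 0.52 = 0.988 → 0.99 L (2 s.f., last digit at the 10^-2 place).
3.082 × 0.951 = 2.930982 → 2.93 L (3 s.f., last digit at the 10^-2 place).
Sum: 3.918982 L; keep the coarser place, 10^-2.
Result: 3.92 L.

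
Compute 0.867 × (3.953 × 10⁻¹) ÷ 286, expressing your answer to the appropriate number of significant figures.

0.867 × (3.953 × 10⁻¹) ÷ 286 = 0.00119833951049…
Multiplication/division keeps the fewest significant figures: 0.867 → 3 s.f., 3.953 × 10⁻¹ → 4 s.f., 286 → 3 s.f.; limit is 3.
Rounded to 3 significant figures: 0.00120.

0.00120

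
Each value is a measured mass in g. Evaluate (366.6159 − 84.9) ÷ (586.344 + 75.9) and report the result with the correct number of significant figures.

366.6159 − 84.9 = 281.7159, limited to 1 d.p. → 4 s.f.; 586.344 + 75.9 = 662.244, limited to 1 d.p. → 4 s.f.
Carrying full precision, 281.7159 ÷ 662.244 = 0.425395926577…; keep min(4, 4) = 4 s.f.
Rounded to 4 significant figures: 0.4254.

0.4254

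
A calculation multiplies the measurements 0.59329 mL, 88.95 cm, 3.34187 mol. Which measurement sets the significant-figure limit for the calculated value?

88.95 cm

0.59329 mL → 5 s.f.; 88.95 cm → 4 s.f.; 3.34187 mol → 6 s.f.
The fewest is 4 significant figures, from 88.95 cm.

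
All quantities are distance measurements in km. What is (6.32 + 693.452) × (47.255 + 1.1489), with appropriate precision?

6.32 + 693.452 = 699.772, limited to 2 d.p. → 5 s.f.; 47.255 + 1.1489 = 48.4039, limited to 3 d.p. → 5 s.f.
Carrying full precision, 699.772 × 48.4039 = 33871.6939108; keep min(5, 5) = 5 s.f.
Rounded to 5 significant figures: 33872 km².

33872 km²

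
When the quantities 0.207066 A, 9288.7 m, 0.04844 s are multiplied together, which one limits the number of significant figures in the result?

0.207066 A → 6 s.f.; 9288.7 m → 5 s.f.; 0.04844 s → 4 s.f.
The fewest is 4 significant figures, from 0.04844 s.

0.04844 s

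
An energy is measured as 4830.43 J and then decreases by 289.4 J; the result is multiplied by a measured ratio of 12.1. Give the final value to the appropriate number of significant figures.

5.49 × 10^4 J

4830.43 J − 289.4 J = 4541.03 J; the difference is limited to 1 decimal place (5 s.f.).
Carrying full precision, 4541.03 × 12.1 = 54946.463 J; 12.1 has 3 s.f., so the result keeps min(5, 3) = 3 s.f.
Rounded to 3 significant figures: 5.49 × 10^4 J.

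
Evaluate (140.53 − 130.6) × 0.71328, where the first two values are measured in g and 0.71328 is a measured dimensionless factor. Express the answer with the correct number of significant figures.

140.53 g − 130.6 g = 9.93 g; the difference is limited to 1 decimal place (2 s.f.).
Carrying full precision, 9.93 × 0.71328 = 7.0828704 g; 0.71328 has 5 s.f., so the result keeps min(2, 5) = 2 s.f.
Rounded to 2 significant figures: 7.1 g.

7.1 g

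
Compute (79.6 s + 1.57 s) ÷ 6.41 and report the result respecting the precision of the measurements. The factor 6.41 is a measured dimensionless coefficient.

79.6 s + 1.57 s = 81.17 s; the sum is limited to 1 decimal place (3 s.f.).
Carrying full precision, 81.17 ÷ 6.41 = 12.6630265211… s; 6.41 has 3 s.f., so the result keeps min(3, 3) = 3 s.f.
Rounded to 3 significant figures: 12.7 s.

12.7 s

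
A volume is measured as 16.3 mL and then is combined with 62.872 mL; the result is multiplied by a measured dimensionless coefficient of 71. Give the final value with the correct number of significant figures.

5.6 × 10^3 mL

16.3 mL + 62.872 mL = 79.172 mL; the sum is limited to 1 decimal place (3 s.f.).
Carrying full precision, 79.172 × 71 = 5621.212 mL; 71 has 2 s.f., so the result keeps min(3, 2) = 2 s.f.
Rounded to 2 significant figures: 5.6 × 10^3 mL.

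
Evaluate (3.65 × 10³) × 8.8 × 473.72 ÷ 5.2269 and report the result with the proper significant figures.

(3.65 × 10³) × 8.8 × 473.72 ÷ 5.2269 = 2911072.7965…
Multiplication/division keeps the fewest significant figures: 3.65 × 10³ → 3 s.f., 8.8 → 2 s.f., 473.72 → 5 s.f., 5.2269 → 5 s.f.; limit is 2.
Rounded to 2 significant figures: 2.9 × 10⁶.

2.9 × 10⁶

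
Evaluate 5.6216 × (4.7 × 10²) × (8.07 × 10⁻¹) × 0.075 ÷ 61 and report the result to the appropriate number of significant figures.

2.6

5.6216 × (4.7 × 10²) × (8.07 × 10⁻¹) × 0.075 ÷ 61 = 2.62157786557…
Multiplication/division keeps the fewest significant figures: 5.6216 → 5 s.f., 4.7 × 10² → 2 s.f., 8.07 × 10⁻¹ → 3 s.f., 0.075 → 2 s.f., 61 → 2 s.f.; limit is 2.
Rounded to 2 significant figures: 2.6.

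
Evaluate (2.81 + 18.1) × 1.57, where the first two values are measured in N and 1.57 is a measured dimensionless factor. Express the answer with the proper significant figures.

32.8 N

2.81 N + 18.1 N = 20.91 N; the sum is limited to 1 decimal place (3 s.f.).
Carrying full precision, 20.91 × 1.57 = 32.8287 N; 1.57 has 3 s.f., so the result keeps min(3, 3) = 3 s.f.
Rounded to 3 significant figures: 32.8 N.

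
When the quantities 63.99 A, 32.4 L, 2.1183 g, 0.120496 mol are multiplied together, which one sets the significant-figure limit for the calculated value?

63.99 A → 4 s.f.; 32.4 L → 3 s.f.; 2.1183 g → 5 s.f.; 0.120496 mol → 6 s.f.
The fewest is 3 significant figures, from 32.4 L.

32.4 L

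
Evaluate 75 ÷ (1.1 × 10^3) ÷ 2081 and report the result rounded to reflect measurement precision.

3.3 × 10^-5

75 ÷ (1.1 × 10^3) ÷ 2081 = 0.0000327639683718…
Multiplication/division keeps the fewest significant figures: 75 → 2 s.f., 1.1 × 10^3 → 2 s.f., 2081 → 4 s.f.; limit is 2.
Rounded to 2 significant figures: 3.3 × 10^-5.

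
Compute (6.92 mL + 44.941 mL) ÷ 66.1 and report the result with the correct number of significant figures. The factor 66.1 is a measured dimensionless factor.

0.785 mL

6.92 mL + 44.941 mL = 51.861 mL; the sum is limited to 2 decimal places (4 s.f.).
Carrying full precision, 51.861 ÷ 66.1 = 0.784583963691… mL; 66.1 has 3 s.f., so the result keeps min(4, 3) = 3 s.f.
Rounded to 3 significant figures: 0.785 mL.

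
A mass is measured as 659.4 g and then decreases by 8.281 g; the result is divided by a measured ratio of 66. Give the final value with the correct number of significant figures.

9.9 g

659.4 g − 8.281 g = 651.119 g; the difference is limited to 1 decimal place (4 s.f.).
Carrying full precision, 651.119 ÷ 66 = 9.86543939394… g; 66 has 2 s.f., so the result keeps min(4, 2) = 2 s.f.
Rounded to 2 significant figures: 9.9 g.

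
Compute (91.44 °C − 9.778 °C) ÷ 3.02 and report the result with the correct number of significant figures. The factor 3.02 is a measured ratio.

91.44 °C − 9.778 °C = 81.662 °C; the difference is limited to 2 decimal places (4 s.f.).
Carrying full precision, 81.662 ÷ 3.02 = 27.040397351… °C; 3.02 has 3 s.f., so the result keeps min(4, 3) = 3 s.f.
Rounded to 3 significant figures: 27.0 °C.

27.0 °C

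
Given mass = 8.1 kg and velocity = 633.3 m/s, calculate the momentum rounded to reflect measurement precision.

momentum = 8.1 kg × 633.3 m/s = 5129.73 kg·m/s.
8.1 has 2 significant figures; 633.3 has 4.
Division/multiplication keeps the fewest: 2 significant figures.
Rounded: 5.1 × 10³ kg·m/s.

5.1 × 10³ kg·m/s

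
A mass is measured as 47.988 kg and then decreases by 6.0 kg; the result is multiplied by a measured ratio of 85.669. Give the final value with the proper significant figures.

3.60 × 10³ kg

47.988 kg − 6.0 kg = 41.988 kg; the difference is limited to 1 decimal place (3 s.f.).
Carrying full precision, 41.988 × 85.669 = 3597.069972 kg; 85.669 has 5 s.f., so the result keeps min(3, 5) = 3 s.f.
Rounded to 3 significant figures: 3.60 × 10³ kg.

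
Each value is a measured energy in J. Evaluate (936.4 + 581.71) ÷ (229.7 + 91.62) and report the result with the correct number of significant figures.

936.4 + 581.71 = 1518.11, limited to 1 d.p. → 5 s.f.; 229.7 + 91.62 = 321.32, limited to 1 d.p. → 4 s.f.
Carrying full precision, 1518.11 ÷ 321.32 = 4.72460475538…; keep min(5, 4) = 4 s.f.
Rounded to 4 significant figures: 4.725.

4.725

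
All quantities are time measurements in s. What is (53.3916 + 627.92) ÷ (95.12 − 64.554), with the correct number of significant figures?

53.3916 + 627.92 = 681.3116, limited to 2 d.p. → 5 s.f.; 95.12 − 64.554 = 30.566, limited to 2 d.p. → 4 s.f.
Carrying full precision, 681.3116 ÷ 30.566 = 22.289851469…; keep min(5, 4) = 4 s.f.
Rounded to 4 significant figures: 22.29.

22.29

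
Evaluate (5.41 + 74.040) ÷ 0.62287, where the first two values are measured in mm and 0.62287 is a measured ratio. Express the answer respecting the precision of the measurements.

127.6 mm

5.41 mm + 74.040 mm = 79.450 mm; the sum is limited to 2 decimal places (4 s.f.).
Carrying full precision, 79.450 ÷ 0.62287 = 127.55470644… mm; 0.62287 has 5 s.f., so the result keeps min(4, 5) = 4 s.f.
Rounded to 4 significant figures: 127.6 mm.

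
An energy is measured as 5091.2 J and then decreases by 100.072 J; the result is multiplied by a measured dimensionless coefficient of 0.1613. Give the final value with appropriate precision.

805.1 J

5091.2 J − 100.072 J = 4991.128 J; the difference is limited to 1 decimal place (5 s.f.).
Carrying full precision, 4991.128 × 0.1613 = 805.0689464 J; 0.1613 has 4 s.f., so the result keeps min(5, 4) = 4 s.f.
Rounded to 4 significant figures: 805.1 J.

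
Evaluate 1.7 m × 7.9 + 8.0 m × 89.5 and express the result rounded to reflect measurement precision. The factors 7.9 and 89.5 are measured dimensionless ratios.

1.7 × 7.9 = 13.43 → 13 m (2 s.f., last digit at the 10^0 place).
8.0 × 89.5 = 716 → 7.2 × 10^2 m (2 s.f., last digit at the 10^1 place).
Sum: 729.43 m; keep the coarser place, 10^1.
Result: 7.3 × 10^2 m.

7.3 × 10^2 m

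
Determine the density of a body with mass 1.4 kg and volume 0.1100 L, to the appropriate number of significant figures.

13 kg/L

density = 1.4 kg ÷ 0.1100 L = 12.7272727273… kg/L.
1.4 has 2 significant figures; 0.1100 has 4.
Division/multiplication keeps the fewest: 2 significant figures.
Rounded: 13 kg/L.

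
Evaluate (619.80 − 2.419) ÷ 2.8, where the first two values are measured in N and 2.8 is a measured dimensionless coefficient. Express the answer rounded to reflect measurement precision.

619.80 N − 2.419 N = 617.381 N; the difference is limited to 2 decimal places (5 s.f.).
Carrying full precision, 617.381 ÷ 2.8 = 220.493214286… N; 2.8 has 2 s.f., so the result keeps min(5, 2) = 2 s.f.
Rounded to 2 significant figures: 2.2 × 10^2 N.

2.2 × 10^2 N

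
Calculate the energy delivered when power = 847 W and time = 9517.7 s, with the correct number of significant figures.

8.06 × 10⁶ J

energy delivered = 847 W × 9517.7 s = 8061491.9 J.
847 has 3 significant figures; 9517.7 has 5.
Division/multiplication keeps the fewest: 3 significant figures.
Rounded: 8.06 × 10⁶ J.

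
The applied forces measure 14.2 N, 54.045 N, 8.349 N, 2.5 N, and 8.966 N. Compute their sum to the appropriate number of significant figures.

88.1 N

14.2 N + 54.045 N + 8.349 N + 2.5 N + 8.966 N = 88.060 N.
Addition/subtraction keeps the fewest decimal places: 14.2 → 1 decimal place, 54.045 → 3 decimal places, 8.349 → 3 decimal places, 2.5 → 1 decimal place, 8.966 → 3 decimal places; limit is 1.
Rounded to 1 decimal place: 88.1 N.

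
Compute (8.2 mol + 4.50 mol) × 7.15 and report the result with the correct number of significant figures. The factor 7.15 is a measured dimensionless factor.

8.2 mol + 4.50 mol = 12.70 mol; the sum is limited to 1 decimal place (3 s.f.).
Carrying full precision, 12.70 × 7.15 = 90.805 mol; 7.15 has 3 s.f., so the result keeps min(3, 3) = 3 s.f.
Rounded to 3 significant figures: 90.8 mol.

90.8 mol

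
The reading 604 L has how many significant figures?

604: zeros between nonzero digits are significant.

3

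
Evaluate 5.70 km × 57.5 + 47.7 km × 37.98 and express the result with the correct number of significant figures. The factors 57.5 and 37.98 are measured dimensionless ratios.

2.14 × 10^3 km

5.70 × 57.5 = 327.75 → 328 km (3 s.f., last digit at the 10^0 place).
47.7 × 37.98 = 1811.646 → 1.81 × 10^3 km (3 s.f., last digit at the 10^1 place).
Sum: 2139.396 km; keep the coarser place, 10^1.
Result: 2.14 × 10^3 km.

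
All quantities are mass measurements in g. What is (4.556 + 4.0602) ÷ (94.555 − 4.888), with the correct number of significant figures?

0.09609

4.556 + 4.0602 = 8.6162, limited to 3 d.p. → 4 s.f.; 94.555 − 4.888 = 89.667, limited to 3 d.p. → 5 s.f.
Carrying full precision, 8.6162 ÷ 89.667 = 0.0960910925982…; keep min(4, 5) = 4 s.f.
Rounded to 4 significant figures: 0.09609.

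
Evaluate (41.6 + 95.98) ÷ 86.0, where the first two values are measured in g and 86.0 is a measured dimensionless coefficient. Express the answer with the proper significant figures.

41.6 g + 95.98 g = 137.58 g; the sum is limited to 1 decimal place (4 s.f.).
Carrying full precision, 137.58 ÷ 86.0 = 1.59976744186… g; 86.0 has 3 s.f., so the result keeps min(4, 3) = 3 s.f.
Rounded to 3 significant figures: 1.60 g.

1.60 g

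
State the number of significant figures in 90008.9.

6

90008.9: zeros between nonzero digits are significant.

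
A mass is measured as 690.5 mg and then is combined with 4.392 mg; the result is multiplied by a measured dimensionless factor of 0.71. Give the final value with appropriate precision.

4.9 × 10^2 mg

690.5 mg + 4.392 mg = 694.892 mg; the sum is limited to 1 decimal place (4 s.f.).
Carrying full precision, 694.892 × 0.71 = 493.37332 mg; 0.71 has 2 s.f., so the result keeps min(4, 2) = 2 s.f.
Rounded to 2 significant figures: 4.9 × 10^2 mg.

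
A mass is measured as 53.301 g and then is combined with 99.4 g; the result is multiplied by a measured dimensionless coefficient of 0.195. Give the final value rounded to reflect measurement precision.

53.301 g + 99.4 g = 152.701 g; the sum is limited to 1 decimal place (4 s.f.).
Carrying full precision, 152.701 × 0.195 = 29.776695 g; 0.195 has 3 s.f., so the result keeps min(4, 3) = 3 s.f.
Rounded to 3 significant figures: 29.8 g.

29.8 g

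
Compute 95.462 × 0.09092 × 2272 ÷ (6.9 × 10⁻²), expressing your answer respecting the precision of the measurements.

95.462 × 0.09092 × 2272 ÷ (6.9 × 10⁻²) = 285791.423926…
Multiplication/division keeps the fewest significant figures: 95.462 → 5 s.f., 0.09092 → 4 s.f., 2272 → 4 s.f., 6.9 × 10⁻² → 2 s.f.; limit is 2.
Rounded to 2 significant figures: 2.9 × 10⁵.

2.9 × 10⁵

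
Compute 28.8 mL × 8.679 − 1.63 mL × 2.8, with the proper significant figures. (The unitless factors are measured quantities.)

245 mL

28.8 × 8.679 = 249.9552 → 2.50 × 10² mL (3 s.f., last digit at the 10^0 place).
1.63 × 2.8 = 4.564 → 4.6 mL (2 s.f., last digit at the 10^-1 place).
Difference: 245.3912 mL; keep the coarser place, 10^0.
Result: 245 mL.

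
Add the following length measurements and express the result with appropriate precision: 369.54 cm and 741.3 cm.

1110.8 cm

369.54 cm + 741.3 cm = 1110.84 cm.
Addition/subtraction keeps the fewest decimal places: 369.54 → 2 decimal places, 741.3 → 1 decimal place; limit is 1.
Rounded to 1 decimal place: 1110.8 cm.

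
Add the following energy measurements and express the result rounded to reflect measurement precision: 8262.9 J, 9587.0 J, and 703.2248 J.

8262.9 J + 9587.0 J + 703.2248 J = 18553.1248 J.
Addition/subtraction keeps the fewest decimal places: 8262.9 → 1 decimal place, 9587.0 → 1 decimal place, 703.2248 → 4 decimal places; limit is 1.
Rounded to 1 decimal place: 18553.1 J.

18553.1 J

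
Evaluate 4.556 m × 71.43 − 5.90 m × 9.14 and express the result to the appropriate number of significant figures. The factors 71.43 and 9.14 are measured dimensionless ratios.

4.556 × 71.43 = 325.43508 → 325.4 m (4 s.f., last digit at the 10^-1 place).
5.90 × 9.14 = 53.926 → 53.9 m (3 s.f., last digit at the 10^-1 place).
Difference: 271.50908 m; keep the coarser place, 10^-1.
Result: 271.5 m.

271.5 m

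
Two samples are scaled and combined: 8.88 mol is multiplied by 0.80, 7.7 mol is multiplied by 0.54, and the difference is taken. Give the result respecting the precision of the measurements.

2.9 mol

8.88 × 0.80 = 7.104 → 7.1 mol (2 s.f., last digit at the 10^-1 place).
7.7 × 0.54 = 4.158 → 4.2 mol (2 s.f., last digit at the 10^-1 place).
Difference: 2.946 mol; keep the coarser place, 10^-1.
Result: 2.9 mol.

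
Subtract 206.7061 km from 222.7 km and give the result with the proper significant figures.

16.0 km

222.7 km − 206.7061 km = 15.9939 km.
Addition/subtraction keeps the fewest decimal places: 222.7 → 1 decimal place, 206.7061 → 4 decimal places; limit is 1.
Rounded to 1 decimal place: 16.0 km.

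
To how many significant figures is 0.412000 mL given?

6

0.412000: leading zeros are not significant; trailing zeros after a decimal point are significant.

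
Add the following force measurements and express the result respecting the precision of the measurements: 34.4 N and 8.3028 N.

42.7 N

34.4 N + 8.3028 N = 42.7028 N.
Addition/subtraction keeps the fewest decimal places: 34.4 → 1 decimal place, 8.3028 → 4 decimal places; limit is 1.
Rounded to 1 decimal place: 42.7 N.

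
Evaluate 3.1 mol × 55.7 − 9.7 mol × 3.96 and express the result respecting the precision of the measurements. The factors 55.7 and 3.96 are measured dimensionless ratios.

3.1 × 55.7 = 172.67 → 1.7 × 10² mol (2 s.f., last digit at the 10^1 place).
9.7 × 3.96 = 38.412 → 38 mol (2 s.f., last digit at the 10^0 place).
Difference: 134.258 mol; keep the coarser place, 10^1.
Result: 1.3 × 10² mol.

1.3 × 10² mol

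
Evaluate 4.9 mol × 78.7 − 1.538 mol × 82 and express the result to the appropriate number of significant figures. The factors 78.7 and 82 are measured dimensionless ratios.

2.6 × 10^2 mol

4.9 × 78.7 = 385.63 → 3.9 × 10^2 mol (2 s.f., last digit at the 10^1 place).
1.538 × 82 = 126.116 → 1.3 × 10^2 mol (2 s.f., last digit at the 10^1 place).
Difference: 259.514 mol; keep the coarser place, 10^1.
Result: 2.6 × 10^2 mol.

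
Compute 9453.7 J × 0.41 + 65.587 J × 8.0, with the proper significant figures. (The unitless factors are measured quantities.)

4.4 × 10³ J

9453.7 × 0.41 = 3876.017 → 3.9 × 10³ J (2 s.f., last digit at the 10^2 place).
65.587 × 8.0 = 524.696 → 5.2 × 10² J (2 s.f., last digit at the 10^1 place).
Sum: 4400.713 J; keep the coarser place, 10^2.
Result: 4.4 × 10³ J.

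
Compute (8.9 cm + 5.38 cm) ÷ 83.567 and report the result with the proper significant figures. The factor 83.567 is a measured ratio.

8.9 cm + 5.38 cm = 14.28 cm; the sum is limited to 1 decimal place (3 s.f.).
Carrying full precision, 14.28 ÷ 83.567 = 0.170880850096… cm; 83.567 has 5 s.f., so the result keeps min(3, 5) = 3 s.f.
Rounded to 3 significant figures: 0.171 cm.

0.171 cm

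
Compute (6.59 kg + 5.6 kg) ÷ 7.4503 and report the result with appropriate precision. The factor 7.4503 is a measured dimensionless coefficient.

1.64 kg

6.59 kg + 5.6 kg = 12.19 kg; the sum is limited to 1 decimal place (3 s.f.).
Carrying full precision, 12.19 ÷ 7.4503 = 1.63617572447… kg; 7.4503 has 5 s.f., so the result keeps min(3, 5) = 3 s.f.
Rounded to 3 significant figures: 1.64 kg.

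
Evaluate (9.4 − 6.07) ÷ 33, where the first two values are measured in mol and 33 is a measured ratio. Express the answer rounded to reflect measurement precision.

9.4 mol − 6.07 mol = 3.33 mol; the difference is limited to 1 decimal place (2 s.f.).
Carrying full precision, 3.33 ÷ 33 = 0.100909090909… mol; 33 has 2 s.f., so the result keeps min(2, 2) = 2 s.f.
Rounded to 2 significant figures: 1.0 × 10⁻¹ mol.

1.0 × 10⁻¹ mol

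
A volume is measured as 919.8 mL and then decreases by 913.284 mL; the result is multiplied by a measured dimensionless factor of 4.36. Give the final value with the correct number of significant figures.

919.8 mL − 913.284 mL = 6.516 mL; the difference is limited to 1 decimal place (2 s.f.).
Carrying full precision, 6.516 × 4.36 = 28.40976 mL; 4.36 has 3 s.f., so the result keeps min(2, 3) = 2 s.f.
Rounded to 2 significant figures: 28 mL.

28 mL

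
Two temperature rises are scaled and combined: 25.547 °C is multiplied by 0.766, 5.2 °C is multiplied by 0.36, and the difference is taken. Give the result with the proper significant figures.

25.547 × 0.766 = 19.569002 → 19.6 °C (3 s.f., last digit at the 10^-1 place).
5.2 × 0.36 = 1.872 → 1.9 °C (2 s.f., last digit at the 10^-1 place).
Difference: 17.697002 °C; keep the coarser place, 10^-1.
Result: 17.7 °C.

17.7 °C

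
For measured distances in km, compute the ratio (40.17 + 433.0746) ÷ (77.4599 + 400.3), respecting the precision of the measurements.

40.17 + 433.0746 = 473.2446, limited to 2 d.p. → 5 s.f.; 77.4599 + 400.3 = 477.7599, limited to 1 d.p. → 4 s.f.
Carrying full precision, 473.2446 ÷ 477.7599 = 0.99054901845…; keep min(5, 4) = 4 s.f.
Rounded to 4 significant figures: 0.9905.

0.9905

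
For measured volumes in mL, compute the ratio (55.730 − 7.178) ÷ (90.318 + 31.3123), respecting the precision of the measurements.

55.730 − 7.178 = 48.552, limited to 3 d.p. → 5 s.f.; 90.318 + 31.3123 = 121.6303, limited to 3 d.p. → 6 s.f.
Carrying full precision, 48.552 ÷ 121.6303 = 0.399176849847…; keep min(5, 6) = 5 s.f.
Rounded to 5 significant figures: 0.39918.

0.39918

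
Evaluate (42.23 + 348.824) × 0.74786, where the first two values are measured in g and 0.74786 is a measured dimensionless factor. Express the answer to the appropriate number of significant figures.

42.23 g + 348.824 g = 391.054 g; the sum is limited to 2 decimal places (5 s.f.).
Carrying full precision, 391.054 × 0.74786 = 292.45364444 g; 0.74786 has 5 s.f., so the result keeps min(5, 5) = 5 s.f.
Rounded to 5 significant figures: 292.45 g.

292.45 g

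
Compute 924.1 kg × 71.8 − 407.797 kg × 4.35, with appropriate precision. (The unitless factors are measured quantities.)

924.1 × 71.8 = 66350.38 → 6.64 × 10^4 kg (3 s.f., last digit at the 10^2 place).
407.797 × 4.35 = 1773.91695 → 1.77 × 10^3 kg (3 s.f., last digit at the 10^1 place).
Difference: 64576.46305 kg; keep the coarser place, 10^2.
Result: 6.46 × 10^4 kg.

6.46 × 10^4 kg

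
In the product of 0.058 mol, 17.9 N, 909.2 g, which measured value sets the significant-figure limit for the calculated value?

0.058 mol → 2 s.f.; 17.9 N → 3 s.f.; 909.2 g → 4 s.f.
The fewest is 2 significant figures, from 0.058 mol.

0.058 mol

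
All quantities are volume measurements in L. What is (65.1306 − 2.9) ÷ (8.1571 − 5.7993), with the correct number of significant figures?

65.1306 − 2.9 = 62.2306, limited to 1 d.p. → 3 s.f.; 8.1571 − 5.7993 = 2.3578, limited to 4 d.p. → 5 s.f.
Carrying full precision, 62.2306 ÷ 2.3578 = 26.3935024175…; keep min(3, 5) = 3 s.f.
Rounded to 3 significant figures: 26.4.

26.4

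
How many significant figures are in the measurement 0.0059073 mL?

0.0059073: leading zeros are not significant; zeros between nonzero digits are significant.

5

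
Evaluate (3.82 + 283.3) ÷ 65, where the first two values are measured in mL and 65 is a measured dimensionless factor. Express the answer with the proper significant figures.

4.4 mL

3.82 mL + 283.3 mL = 287.12 mL; the sum is limited to 1 decimal place (4 s.f.).
Carrying full precision, 287.12 ÷ 65 = 4.41723076923… mL; 65 has 2 s.f., so the result keeps min(4, 2) = 2 s.f.
Rounded to 2 significant figures: 4.4 mL.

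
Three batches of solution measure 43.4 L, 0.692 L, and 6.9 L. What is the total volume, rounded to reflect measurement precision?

51.0 L

43.4 L + 0.692 L + 6.9 L = 50.992 L.
Addition/subtraction keeps the fewest decimal places: 43.4 → 1 decimal place, 0.692 → 3 decimal places, 6.9 → 1 decimal place; limit is 1.
Rounded to 1 decimal place: 51.0 L.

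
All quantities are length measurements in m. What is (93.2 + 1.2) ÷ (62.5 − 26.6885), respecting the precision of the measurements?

93.2 + 1.2 = 94.4, limited to 1 d.p. → 3 s.f.; 62.5 − 26.6885 = 35.8115, limited to 1 d.p. → 3 s.f.
Carrying full precision, 94.4 ÷ 35.8115 = 2.63602474066…; keep min(3, 3) = 3 s.f.
Rounded to 3 significant figures: 2.64.

2.64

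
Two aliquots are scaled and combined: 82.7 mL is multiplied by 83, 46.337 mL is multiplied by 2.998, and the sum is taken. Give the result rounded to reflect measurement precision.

7.0 × 10^3 mL

82.7 × 83 = 6864.1 → 6.9 × 10^3 mL (2 s.f., last digit at the 10^2 place).
46.337 × 2.998 = 138.918326 → 1.389 × 10^2 mL (4 s.f., last digit at the 10^-1 place).
Sum: 7003.018326 mL; keep the coarser place, 10^2.
Result: 7.0 × 10^3 mL.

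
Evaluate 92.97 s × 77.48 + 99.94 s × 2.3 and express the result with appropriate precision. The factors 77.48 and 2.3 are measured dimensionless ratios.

92.97 × 77.48 = 7203.3156 → 7203 s (4 s.f., last digit at the 10^0 place).
99.94 × 2.3 = 229.862 → 2.3 × 10^2 s (2 s.f., last digit at the 10^1 place).
Sum: 7433.1776 s; keep the coarser place, 10^1.
Result: 7.43 × 10^3 s.

7.43 × 10^3 s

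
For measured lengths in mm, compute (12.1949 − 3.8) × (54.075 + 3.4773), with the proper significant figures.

4.8 × 10² mm²

12.1949 − 3.8 = 8.3949, limited to 1 d.p. → 2 s.f.; 54.075 + 3.4773 = 57.5523, limited to 3 d.p. → 5 s.f.
Carrying full precision, 8.3949 × 57.5523 = 483.14580327; keep min(2, 5) = 2 s.f.
Rounded to 2 significant figures: 4.8 × 10² mm².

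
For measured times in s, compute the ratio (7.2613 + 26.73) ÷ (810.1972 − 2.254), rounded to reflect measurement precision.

7.2613 + 26.73 = 33.9913, limited to 2 d.p. → 4 s.f.; 810.1972 − 2.254 = 807.9432, limited to 3 d.p. → 6 s.f.
Carrying full precision, 33.9913 ÷ 807.9432 = 0.0420713980884…; keep min(4, 6) = 4 s.f.
Rounded to 4 significant figures: 4.207 × 10^-2.

4.207 × 10^-2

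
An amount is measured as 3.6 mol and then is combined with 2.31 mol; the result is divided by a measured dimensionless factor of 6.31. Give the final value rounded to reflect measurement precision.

3.6 mol + 2.31 mol = 5.91 mol; the sum is limited to 1 decimal place (2 s.f.).
Carrying full precision, 5.91 ÷ 6.31 = 0.936608557845… mol; 6.31 has 3 s.f., so the result keeps min(2, 3) = 2 s.f.
Rounded to 2 significant figures: 0.94 mol.

0.94 mol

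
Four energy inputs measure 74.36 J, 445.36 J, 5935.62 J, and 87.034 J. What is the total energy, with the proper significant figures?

6.54237 × 10³ J

74.36 J + 445.36 J + 5935.62 J + 87.034 J = 6542.374 J.
Addition/subtraction keeps the fewest decimal places: 74.36 → 2 decimal places, 445.36 → 2 decimal places, 5935.62 → 2 decimal places, 87.034 → 3 decimal places; limit is 2.
Rounded to 2 decimal places: 6.54237 × 10³ J.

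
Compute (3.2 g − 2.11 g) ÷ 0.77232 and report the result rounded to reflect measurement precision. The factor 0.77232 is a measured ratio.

1.4 g

3.2 g − 2.11 g = 1.09 g; the difference is limited to 1 decimal place (2 s.f.).
Carrying full precision, 1.09 ÷ 0.77232 = 1.41133209033… g; 0.77232 has 5 s.f., so the result keeps min(2, 5) = 2 s.f.
Rounded to 2 significant figures: 1.4 g.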